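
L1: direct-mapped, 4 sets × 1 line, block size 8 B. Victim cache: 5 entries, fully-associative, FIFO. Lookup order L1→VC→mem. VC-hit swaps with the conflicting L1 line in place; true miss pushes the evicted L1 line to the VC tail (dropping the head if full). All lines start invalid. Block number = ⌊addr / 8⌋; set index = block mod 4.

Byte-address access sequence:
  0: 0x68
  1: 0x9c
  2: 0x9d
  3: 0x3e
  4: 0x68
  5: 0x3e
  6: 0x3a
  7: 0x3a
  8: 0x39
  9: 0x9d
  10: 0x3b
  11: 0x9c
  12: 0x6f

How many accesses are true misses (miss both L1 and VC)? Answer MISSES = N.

0: 0x68 (blk 13, set 1) → MISS  vc=[]
1: 0x9c (blk 19, set 3) → MISS  vc=[]
2: 0x9d (blk 19, set 3) → L1-HIT  vc=[]
3: 0x3e (blk 7, set 3) → MISS  vc=[19]
4: 0x68 (blk 13, set 1) → L1-HIT  vc=[19]
5: 0x3e (blk 7, set 3) → L1-HIT  vc=[19]
6: 0x3a (blk 7, set 3) → L1-HIT  vc=[19]
7: 0x3a (blk 7, set 3) → L1-HIT  vc=[19]
8: 0x39 (blk 7, set 3) → L1-HIT  vc=[19]
9: 0x9d (blk 19, set 3) → VC-HIT  vc=[7]
10: 0x3b (blk 7, set 3) → VC-HIT  vc=[19]
11: 0x9c (blk 19, set 3) → VC-HIT  vc=[7]
12: 0x6f (blk 13, set 1) → L1-HIT  vc=[7]

MISSES = 3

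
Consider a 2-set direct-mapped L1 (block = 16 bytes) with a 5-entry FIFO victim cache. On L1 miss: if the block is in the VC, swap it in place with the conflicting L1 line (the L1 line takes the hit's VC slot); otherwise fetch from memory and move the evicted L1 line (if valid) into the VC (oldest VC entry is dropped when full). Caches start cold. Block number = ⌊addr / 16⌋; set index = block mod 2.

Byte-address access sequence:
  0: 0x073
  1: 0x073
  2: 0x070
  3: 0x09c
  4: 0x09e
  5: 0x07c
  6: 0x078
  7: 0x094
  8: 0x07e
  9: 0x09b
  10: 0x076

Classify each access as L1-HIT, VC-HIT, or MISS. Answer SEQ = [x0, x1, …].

  [0] addr=0x73 blk=7 s=1: MISS | VC []
  [1] addr=0x73 blk=7 s=1: L1-HIT | VC []
  [2] addr=0x70 blk=7 s=1: L1-HIT | VC []
  [3] addr=0x9c blk=9 s=1: MISS | VC [7]
  [4] addr=0x9e blk=9 s=1: L1-HIT | VC [7]
  [5] addr=0x7c blk=7 s=1: VC-HIT | VC [9]
  [6] addr=0x78 blk=7 s=1: L1-HIT | VC [9]
  [7] addr=0x94 blk=9 s=1: VC-HIT | VC [7]
  [8] addr=0x7e blk=7 s=1: VC-HIT | VC [9]
  [9] addr=0x9b blk=9 s=1: VC-HIT | VC [7]
  [10] addr=0x76 blk=7 s=1: VC-HIT | VC [9]

SEQ = [MISS, L1-HIT, L1-HIT, MISS, L1-HIT, VC-HIT, L1-HIT, VC-HIT, VC-HIT, VC-HIT, VC-HIT]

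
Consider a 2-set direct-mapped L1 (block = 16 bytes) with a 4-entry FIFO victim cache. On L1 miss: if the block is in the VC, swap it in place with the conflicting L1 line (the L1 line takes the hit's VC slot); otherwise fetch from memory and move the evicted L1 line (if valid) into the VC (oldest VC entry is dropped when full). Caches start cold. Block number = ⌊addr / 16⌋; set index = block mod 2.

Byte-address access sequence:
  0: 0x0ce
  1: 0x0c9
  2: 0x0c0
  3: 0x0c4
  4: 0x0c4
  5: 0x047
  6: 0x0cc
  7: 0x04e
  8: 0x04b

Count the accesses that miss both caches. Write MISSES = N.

MISSES = 2

  [0] addr=0xce blk=12 s=0: MISS | VC []
  [1] addr=0xc9 blk=12 s=0: L1-HIT | VC []
  [2] addr=0xc0 blk=12 s=0: L1-HIT | VC []
  [3] addr=0xc4 blk=12 s=0: L1-HIT | VC []
  [4] addr=0xc4 blk=12 s=0: L1-HIT | VC []
  [5] addr=0x47 blk=4 s=0: MISS | VC [12]
  [6] addr=0xcc blk=12 s=0: VC-HIT | VC [4]
  [7] addr=0x4e blk=4 s=0: VC-HIT | VC [12]
  [8] addr=0x4b blk=4 s=0: L1-HIT | VC [12]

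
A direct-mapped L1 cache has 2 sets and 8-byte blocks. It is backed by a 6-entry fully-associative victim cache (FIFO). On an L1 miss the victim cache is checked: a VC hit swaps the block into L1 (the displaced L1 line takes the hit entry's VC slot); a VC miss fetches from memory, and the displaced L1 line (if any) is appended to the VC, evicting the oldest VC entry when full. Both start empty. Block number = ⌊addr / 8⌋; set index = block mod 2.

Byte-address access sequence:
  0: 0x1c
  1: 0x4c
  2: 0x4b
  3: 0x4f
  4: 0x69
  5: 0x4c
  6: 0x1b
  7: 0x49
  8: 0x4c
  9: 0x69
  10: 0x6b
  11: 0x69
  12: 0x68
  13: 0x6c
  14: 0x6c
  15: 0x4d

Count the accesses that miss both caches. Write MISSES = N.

MISSES = 3

#0 0x1c→b3/s1 MISS; vc=[]
#1 0x4c→b9/s1 MISS; vc=[3]
#2 0x4b→b9/s1 L1-HIT; vc=[3]
#3 0x4f→b9/s1 L1-HIT; vc=[3]
#4 0x69→b13/s1 MISS; vc=[3,9]
#5 0x4c→b9/s1 VC-HIT; vc=[3,13]
#6 0x1b→b3/s1 VC-HIT; vc=[9,13]
#7 0x49→b9/s1 VC-HIT; vc=[3,13]
#8 0x4c→b9/s1 L1-HIT; vc=[3,13]
#9 0x69→b13/s1 VC-HIT; vc=[3,9]
#10 0x6b→b13/s1 L1-HIT; vc=[3,9]
#11 0x69→b13/s1 L1-HIT; vc=[3,9]
#12 0x68→b13/s1 L1-HIT; vc=[3,9]
#13 0x6c→b13/s1 L1-HIT; vc=[3,9]
#14 0x6c→b13/s1 L1-HIT; vc=[3,9]
#15 0x4d→b9/s1 VC-HIT; vc=[3,13]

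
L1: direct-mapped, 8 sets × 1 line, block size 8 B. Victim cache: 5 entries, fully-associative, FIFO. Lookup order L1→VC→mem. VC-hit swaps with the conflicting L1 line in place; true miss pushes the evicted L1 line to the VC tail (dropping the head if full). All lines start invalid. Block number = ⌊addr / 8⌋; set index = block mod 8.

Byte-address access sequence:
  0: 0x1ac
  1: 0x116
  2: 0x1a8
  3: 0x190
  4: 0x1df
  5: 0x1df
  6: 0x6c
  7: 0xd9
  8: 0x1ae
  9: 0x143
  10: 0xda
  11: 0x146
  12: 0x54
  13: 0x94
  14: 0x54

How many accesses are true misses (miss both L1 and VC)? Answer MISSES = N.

  [0] addr=0x1ac blk=53 s=5: MISS | VC []
  [1] addr=0x116 blk=34 s=2: MISS | VC []
  [2] addr=0x1a8 blk=53 s=5: L1-HIT | VC []
  [3] addr=0x190 blk=50 s=2: MISS | VC [34]
  [4] addr=0x1df blk=59 s=3: MISS | VC [34]
  [5] addr=0x1df blk=59 s=3: L1-HIT | VC [34]
  [6] addr=0x6c blk=13 s=5: MISS | VC [34, 53]
  [7] addr=0xd9 blk=27 s=3: MISS | VC [34, 53, 59]
  [8] addr=0x1ae blk=53 s=5: VC-HIT | VC [34, 13, 59]
  [9] addr=0x143 blk=40 s=0: MISS | VC [34, 13, 59]
  [10] addr=0xda blk=27 s=3: L1-HIT | VC [34, 13, 59]
  [11] addr=0x146 blk=40 s=0: L1-HIT | VC [34, 13, 59]
  [12] addr=0x54 blk=10 s=2: MISS | VC [34, 13, 59, 50]
  [13] addr=0x94 blk=18 s=2: MISS | VC [34, 13, 59, 50, 10]
  [14] addr=0x54 blk=10 s=2: VC-HIT | VC [34, 13, 59, 50, 18]

MISSES = 9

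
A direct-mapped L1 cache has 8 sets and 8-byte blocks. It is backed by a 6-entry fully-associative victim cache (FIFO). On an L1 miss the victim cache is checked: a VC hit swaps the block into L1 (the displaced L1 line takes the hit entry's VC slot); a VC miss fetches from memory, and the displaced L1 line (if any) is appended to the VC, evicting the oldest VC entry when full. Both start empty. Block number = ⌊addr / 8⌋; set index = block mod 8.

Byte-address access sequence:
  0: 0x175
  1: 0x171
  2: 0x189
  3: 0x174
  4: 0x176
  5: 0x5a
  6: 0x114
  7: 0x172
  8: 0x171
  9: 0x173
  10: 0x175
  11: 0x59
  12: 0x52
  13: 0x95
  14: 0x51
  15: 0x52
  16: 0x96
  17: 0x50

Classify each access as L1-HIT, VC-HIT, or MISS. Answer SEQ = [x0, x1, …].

SEQ = [MISS, L1-HIT, MISS, L1-HIT, L1-HIT, MISS, MISS, L1-HIT, L1-HIT, L1-HIT, L1-HIT, L1-HIT, MISS, MISS, VC-HIT, L1-HIT, VC-HIT, VC-HIT]

#0 0x175→b46/s6 MISS; vc=[]
#1 0x171→b46/s6 L1-HIT; vc=[]
#2 0x189→b49/s1 MISS; vc=[]
#3 0x174→b46/s6 L1-HIT; vc=[]
#4 0x176→b46/s6 L1-HIT; vc=[]
#5 0x5a→b11/s3 MISS; vc=[]
#6 0x114→b34/s2 MISS; vc=[]
#7 0x172→b46/s6 L1-HIT; vc=[]
#8 0x171→b46/s6 L1-HIT; vc=[]
#9 0x173→b46/s6 L1-HIT; vc=[]
#10 0x175→b46/s6 L1-HIT; vc=[]
#11 0x59→b11/s3 L1-HIT; vc=[]
#12 0x52→b10/s2 MISS; vc=[34]
#13 0x95→b18/s2 MISS; vc=[34,10]
#14 0x51→b10/s2 VC-HIT; vc=[34,18]
#15 0x52→b10/s2 L1-HIT; vc=[34,18]
#16 0x96→b18/s2 VC-HIT; vc=[34,10]
#17 0x50→b10/s2 VC-HIT; vc=[34,18]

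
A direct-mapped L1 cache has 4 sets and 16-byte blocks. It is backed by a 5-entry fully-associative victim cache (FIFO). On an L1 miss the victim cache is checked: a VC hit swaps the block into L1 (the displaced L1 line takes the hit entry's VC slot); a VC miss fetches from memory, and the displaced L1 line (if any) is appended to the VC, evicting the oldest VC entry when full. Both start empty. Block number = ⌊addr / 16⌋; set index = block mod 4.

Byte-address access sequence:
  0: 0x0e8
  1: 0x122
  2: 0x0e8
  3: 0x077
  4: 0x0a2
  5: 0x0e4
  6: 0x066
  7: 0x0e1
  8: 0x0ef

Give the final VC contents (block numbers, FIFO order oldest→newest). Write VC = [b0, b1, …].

VC = [18, 10, 6]

  [0] addr=0xe8 blk=14 s=2: MISS | VC []
  [1] addr=0x122 blk=18 s=2: MISS | VC [14]
  [2] addr=0xe8 blk=14 s=2: VC-HIT | VC [18]
  [3] addr=0x77 blk=7 s=3: MISS | VC [18]
  [4] addr=0xa2 blk=10 s=2: MISS | VC [18, 14]
  [5] addr=0xe4 blk=14 s=2: VC-HIT | VC [18, 10]
  [6] addr=0x66 blk=6 s=2: MISS | VC [18, 10, 14]
  [7] addr=0xe1 blk=14 s=2: VC-HIT | VC [18, 10, 6]
  [8] addr=0xef blk=14 s=2: L1-HIT | VC [18, 10, 6]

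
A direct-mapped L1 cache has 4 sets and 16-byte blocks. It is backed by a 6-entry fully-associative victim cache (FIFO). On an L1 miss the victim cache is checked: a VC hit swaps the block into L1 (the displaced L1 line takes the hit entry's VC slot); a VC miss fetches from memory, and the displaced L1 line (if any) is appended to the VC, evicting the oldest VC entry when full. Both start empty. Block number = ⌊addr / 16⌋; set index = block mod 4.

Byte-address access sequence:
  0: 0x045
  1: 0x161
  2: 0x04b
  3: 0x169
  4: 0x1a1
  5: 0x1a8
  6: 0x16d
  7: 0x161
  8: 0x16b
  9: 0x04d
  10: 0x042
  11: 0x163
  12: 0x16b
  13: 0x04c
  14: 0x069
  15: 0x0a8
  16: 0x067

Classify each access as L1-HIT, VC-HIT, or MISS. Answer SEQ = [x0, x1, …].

0: 0x45 (blk 4, set 0) → MISS  vc=[]
1: 0x161 (blk 22, set 2) → MISS  vc=[]
2: 0x4b (blk 4, set 0) → L1-HIT  vc=[]
3: 0x169 (blk 22, set 2) → L1-HIT  vc=[]
4: 0x1a1 (blk 26, set 2) → MISS  vc=[22]
5: 0x1a8 (blk 26, set 2) → L1-HIT  vc=[22]
6: 0x16d (blk 22, set 2) → VC-HIT  vc=[26]
7: 0x161 (blk 22, set 2) → L1-HIT  vc=[26]
8: 0x16b (blk 22, set 2) → L1-HIT  vc=[26]
9: 0x4d (blk 4, set 0) → L1-HIT  vc=[26]
10: 0x42 (blk 4, set 0) → L1-HIT  vc=[26]
11: 0x163 (blk 22, set 2) → L1-HIT  vc=[26]
12: 0x16b (blk 22, set 2) → L1-HIT  vc=[26]
13: 0x4c (blk 4, set 0) → L1-HIT  vc=[26]
14: 0x69 (blk 6, set 2) → MISS  vc=[26, 22]
15: 0xa8 (blk 10, set 2) → MISS  vc=[26, 22, 6]
16: 0x67 (blk 6, set 2) → VC-HIT  vc=[26, 22, 10]

SEQ = [MISS, MISS, L1-HIT, L1-HIT, MISS, L1-HIT, VC-HIT, L1-HIT, L1-HIT, L1-HIT, L1-HIT, L1-HIT, L1-HIT, L1-HIT, MISS, MISS, VC-HIT]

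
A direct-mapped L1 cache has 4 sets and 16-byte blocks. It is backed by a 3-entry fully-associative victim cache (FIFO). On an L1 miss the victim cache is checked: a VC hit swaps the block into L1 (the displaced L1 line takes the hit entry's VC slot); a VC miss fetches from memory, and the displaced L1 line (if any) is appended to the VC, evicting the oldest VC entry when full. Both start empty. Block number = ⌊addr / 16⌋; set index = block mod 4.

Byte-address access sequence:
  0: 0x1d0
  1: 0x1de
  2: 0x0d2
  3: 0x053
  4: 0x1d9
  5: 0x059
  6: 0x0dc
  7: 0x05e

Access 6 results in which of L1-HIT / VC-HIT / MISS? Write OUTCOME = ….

  [0] addr=0x1d0 blk=29 s=1: MISS | VC []
  [1] addr=0x1de blk=29 s=1: L1-HIT | VC []
  [2] addr=0xd2 blk=13 s=1: MISS | VC [29]
  [3] addr=0x53 blk=5 s=1: MISS | VC [29, 13]
  [4] addr=0x1d9 blk=29 s=1: VC-HIT | VC [5, 13]
  [5] addr=0x59 blk=5 s=1: VC-HIT | VC [29, 13]
  [6] addr=0xdc blk=13 s=1: VC-HIT | VC [29, 5]
  [7] addr=0x5e blk=5 s=1: VC-HIT | VC [29, 13]

OUTCOME = VC-HIT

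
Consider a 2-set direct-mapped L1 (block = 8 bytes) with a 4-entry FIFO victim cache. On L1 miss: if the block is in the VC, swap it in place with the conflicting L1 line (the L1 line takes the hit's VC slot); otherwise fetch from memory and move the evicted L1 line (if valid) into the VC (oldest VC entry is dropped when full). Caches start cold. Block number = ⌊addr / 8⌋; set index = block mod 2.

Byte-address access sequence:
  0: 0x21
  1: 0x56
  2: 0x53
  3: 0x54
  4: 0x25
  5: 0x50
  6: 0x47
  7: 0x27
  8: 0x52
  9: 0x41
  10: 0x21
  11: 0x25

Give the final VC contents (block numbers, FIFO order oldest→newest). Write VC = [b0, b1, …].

#0 0x21→b4/s0 MISS; vc=[]
#1 0x56→b10/s0 MISS; vc=[4]
#2 0x53→b10/s0 L1-HIT; vc=[4]
#3 0x54→b10/s0 L1-HIT; vc=[4]
#4 0x25→b4/s0 VC-HIT; vc=[10]
#5 0x50→b10/s0 VC-HIT; vc=[4]
#6 0x47→b8/s0 MISS; vc=[4,10]
#7 0x27→b4/s0 VC-HIT; vc=[8,10]
#8 0x52→b10/s0 VC-HIT; vc=[8,4]
#9 0x41→b8/s0 VC-HIT; vc=[10,4]
#10 0x21→b4/s0 VC-HIT; vc=[10,8]
#11 0x25→b4/s0 L1-HIT; vc=[10,8]

VC = [10, 8]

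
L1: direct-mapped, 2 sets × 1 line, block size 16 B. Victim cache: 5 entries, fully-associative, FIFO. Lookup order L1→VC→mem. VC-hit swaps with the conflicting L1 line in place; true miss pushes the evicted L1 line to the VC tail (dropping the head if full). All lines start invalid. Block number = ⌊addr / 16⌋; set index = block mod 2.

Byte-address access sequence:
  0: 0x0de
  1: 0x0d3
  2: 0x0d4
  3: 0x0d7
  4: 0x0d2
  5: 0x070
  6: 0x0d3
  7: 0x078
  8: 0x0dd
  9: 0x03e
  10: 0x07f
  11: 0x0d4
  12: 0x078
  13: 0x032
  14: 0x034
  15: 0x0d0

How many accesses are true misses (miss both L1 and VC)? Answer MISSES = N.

MISSES = 3

0: 0xde (blk 13, set 1) → MISS  vc=[]
1: 0xd3 (blk 13, set 1) → L1-HIT  vc=[]
2: 0xd4 (blk 13, set 1) → L1-HIT  vc=[]
3: 0xd7 (blk 13, set 1) → L1-HIT  vc=[]
4: 0xd2 (blk 13, set 1) → L1-HIT  vc=[]
5: 0x70 (blk 7, set 1) → MISS  vc=[13]
6: 0xd3 (blk 13, set 1) → VC-HIT  vc=[7]
7: 0x78 (blk 7, set 1) → VC-HIT  vc=[13]
8: 0xdd (blk 13, set 1) → VC-HIT  vc=[7]
9: 0x3e (blk 3, set 1) → MISS  vc=[7, 13]
10: 0x7f (blk 7, set 1) → VC-HIT  vc=[3, 13]
11: 0xd4 (blk 13, set 1) → VC-HIT  vc=[3, 7]
12: 0x78 (blk 7, set 1) → VC-HIT  vc=[3, 13]
13: 0x32 (blk 3, set 1) → VC-HIT  vc=[7, 13]
14: 0x34 (blk 3, set 1) → L1-HIT  vc=[7, 13]
15: 0xd0 (blk 13, set 1) → VC-HIT  vc=[7, 3]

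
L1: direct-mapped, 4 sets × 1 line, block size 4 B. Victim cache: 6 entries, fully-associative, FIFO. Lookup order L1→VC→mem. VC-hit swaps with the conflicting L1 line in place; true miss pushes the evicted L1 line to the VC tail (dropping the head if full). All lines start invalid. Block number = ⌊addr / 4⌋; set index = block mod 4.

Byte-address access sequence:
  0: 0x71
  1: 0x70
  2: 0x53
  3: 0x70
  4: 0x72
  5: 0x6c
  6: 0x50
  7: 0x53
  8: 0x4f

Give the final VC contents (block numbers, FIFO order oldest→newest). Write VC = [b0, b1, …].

0: 0x71 (blk 28, set 0) → MISS  vc=[]
1: 0x70 (blk 28, set 0) → L1-HIT  vc=[]
2: 0x53 (blk 20, set 0) → MISS  vc=[28]
3: 0x70 (blk 28, set 0) → VC-HIT  vc=[20]
4: 0x72 (blk 28, set 0) → L1-HIT  vc=[20]
5: 0x6c (blk 27, set 3) → MISS  vc=[20]
6: 0x50 (blk 20, set 0) → VC-HIT  vc=[28]
7: 0x53 (blk 20, set 0) → L1-HIT  vc=[28]
8: 0x4f (blk 19, set 3) → MISS  vc=[28, 27]

VC = [28, 27]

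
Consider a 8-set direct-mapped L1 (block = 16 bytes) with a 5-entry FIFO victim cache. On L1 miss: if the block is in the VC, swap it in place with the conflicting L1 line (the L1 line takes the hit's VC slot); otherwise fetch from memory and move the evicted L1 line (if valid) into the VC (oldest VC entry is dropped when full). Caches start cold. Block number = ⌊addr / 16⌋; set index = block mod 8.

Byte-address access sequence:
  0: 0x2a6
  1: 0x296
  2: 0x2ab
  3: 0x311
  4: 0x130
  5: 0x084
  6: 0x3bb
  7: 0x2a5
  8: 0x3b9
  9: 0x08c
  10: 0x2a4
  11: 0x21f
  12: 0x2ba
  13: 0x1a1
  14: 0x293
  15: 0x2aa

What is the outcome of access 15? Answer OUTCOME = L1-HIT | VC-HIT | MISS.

OUTCOME = VC-HIT

0: 0x2a6 (blk 42, set 2) → MISS  vc=[]
1: 0x296 (blk 41, set 1) → MISS  vc=[]
2: 0x2ab (blk 42, set 2) → L1-HIT  vc=[]
3: 0x311 (blk 49, set 1) → MISS  vc=[41]
4: 0x130 (blk 19, set 3) → MISS  vc=[41]
5: 0x84 (blk 8, set 0) → MISS  vc=[41]
6: 0x3bb (blk 59, set 3) → MISS  vc=[41, 19]
7: 0x2a5 (blk 42, set 2) → L1-HIT  vc=[41, 19]
8: 0x3b9 (blk 59, set 3) → L1-HIT  vc=[41, 19]
9: 0x8c (blk 8, set 0) → L1-HIT  vc=[41, 19]
10: 0x2a4 (blk 42, set 2) → L1-HIT  vc=[41, 19]
11: 0x21f (blk 33, set 1) → MISS  vc=[41, 19, 49]
12: 0x2ba (blk 43, set 3) → MISS  vc=[41, 19, 49, 59]
13: 0x1a1 (blk 26, set 2) → MISS  vc=[41, 19, 49, 59, 42]
14: 0x293 (blk 41, set 1) → VC-HIT  vc=[33, 19, 49, 59, 42]
15: 0x2aa (blk 42, set 2) → VC-HIT  vc=[33, 19, 49, 59, 26]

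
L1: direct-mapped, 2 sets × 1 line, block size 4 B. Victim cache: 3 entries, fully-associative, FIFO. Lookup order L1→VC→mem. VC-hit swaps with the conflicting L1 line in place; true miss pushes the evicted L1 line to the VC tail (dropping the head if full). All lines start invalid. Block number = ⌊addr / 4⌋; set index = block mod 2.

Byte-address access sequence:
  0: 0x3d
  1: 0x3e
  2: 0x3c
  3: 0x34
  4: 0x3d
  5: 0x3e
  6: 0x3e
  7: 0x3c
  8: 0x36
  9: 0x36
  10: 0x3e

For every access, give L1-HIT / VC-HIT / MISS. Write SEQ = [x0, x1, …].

0: 0x3d (blk 15, set 1) → MISS  vc=[]
1: 0x3e (blk 15, set 1) → L1-HIT  vc=[]
2: 0x3c (blk 15, set 1) → L1-HIT  vc=[]
3: 0x34 (blk 13, set 1) → MISS  vc=[15]
4: 0x3d (blk 15, set 1) → VC-HIT  vc=[13]
5: 0x3e (blk 15, set 1) → L1-HIT  vc=[13]
6: 0x3e (blk 15, set 1) → L1-HIT  vc=[13]
7: 0x3c (blk 15, set 1) → L1-HIT  vc=[13]
8: 0x36 (blk 13, set 1) → VC-HIT  vc=[15]
9: 0x36 (blk 13, set 1) → L1-HIT  vc=[15]
10: 0x3e (blk 15, set 1) → VC-HIT  vc=[13]

SEQ = [MISS, L1-HIT, L1-HIT, MISS, VC-HIT, L1-HIT, L1-HIT, L1-HIT, VC-HIT, L1-HIT, VC-HIT]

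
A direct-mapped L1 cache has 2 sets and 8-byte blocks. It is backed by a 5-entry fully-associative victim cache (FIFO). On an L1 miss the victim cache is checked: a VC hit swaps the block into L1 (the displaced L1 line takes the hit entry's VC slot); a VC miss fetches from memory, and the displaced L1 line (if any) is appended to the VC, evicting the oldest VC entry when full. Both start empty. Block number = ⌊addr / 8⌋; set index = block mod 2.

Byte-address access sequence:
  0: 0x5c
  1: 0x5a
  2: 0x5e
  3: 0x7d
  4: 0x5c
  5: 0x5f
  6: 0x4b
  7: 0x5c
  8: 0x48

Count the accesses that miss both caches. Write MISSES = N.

MISSES = 3

0: 0x5c (blk 11, set 1) → MISS  vc=[]
1: 0x5a (blk 11, set 1) → L1-HIT  vc=[]
2: 0x5e (blk 11, set 1) → L1-HIT  vc=[]
3: 0x7d (blk 15, set 1) → MISS  vc=[11]
4: 0x5c (blk 11, set 1) → VC-HIT  vc=[15]
5: 0x5f (blk 11, set 1) → L1-HIT  vc=[15]
6: 0x4b (blk 9, set 1) → MISS  vc=[15, 11]
7: 0x5c (blk 11, set 1) → VC-HIT  vc=[15, 9]
8: 0x48 (blk 9, set 1) → VC-HIT  vc=[15, 11]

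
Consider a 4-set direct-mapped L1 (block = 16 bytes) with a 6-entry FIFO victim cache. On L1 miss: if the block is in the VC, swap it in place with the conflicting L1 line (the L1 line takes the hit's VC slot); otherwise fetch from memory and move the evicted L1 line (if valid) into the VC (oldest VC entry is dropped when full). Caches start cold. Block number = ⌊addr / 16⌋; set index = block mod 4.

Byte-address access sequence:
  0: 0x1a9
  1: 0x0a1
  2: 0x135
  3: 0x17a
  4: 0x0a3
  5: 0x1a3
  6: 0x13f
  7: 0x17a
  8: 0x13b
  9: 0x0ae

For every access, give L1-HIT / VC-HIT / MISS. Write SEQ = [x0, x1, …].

  [0] addr=0x1a9 blk=26 s=2: MISS | VC []
  [1] addr=0xa1 blk=10 s=2: MISS | VC [26]
  [2] addr=0x135 blk=19 s=3: MISS | VC [26]
  [3] addr=0x17a blk=23 s=3: MISS | VC [26, 19]
  [4] addr=0xa3 blk=10 s=2: L1-HIT | VC [26, 19]
  [5] addr=0x1a3 blk=26 s=2: VC-HIT | VC [10, 19]
  [6] addr=0x13f blk=19 s=3: VC-HIT | VC [10, 23]
  [7] addr=0x17a blk=23 s=3: VC-HIT | VC [10, 19]
  [8] addr=0x13b blk=19 s=3: VC-HIT | VC [10, 23]
  [9] addr=0xae blk=10 s=2: VC-HIT | VC [26, 23]

SEQ = [MISS, MISS, MISS, MISS, L1-HIT, VC-HIT, VC-HIT, VC-HIT, VC-HIT, VC-HIT]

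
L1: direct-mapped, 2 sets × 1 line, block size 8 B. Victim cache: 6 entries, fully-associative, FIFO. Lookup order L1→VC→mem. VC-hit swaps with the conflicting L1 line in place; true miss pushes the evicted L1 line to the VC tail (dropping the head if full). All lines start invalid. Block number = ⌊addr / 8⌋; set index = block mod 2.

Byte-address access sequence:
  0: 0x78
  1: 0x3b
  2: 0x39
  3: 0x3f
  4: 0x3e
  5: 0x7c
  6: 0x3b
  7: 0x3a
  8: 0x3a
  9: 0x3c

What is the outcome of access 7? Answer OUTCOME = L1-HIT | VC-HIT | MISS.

OUTCOME = L1-HIT

  [0] addr=0x78 blk=15 s=1: MISS | VC []
  [1] addr=0x3b blk=7 s=1: MISS | VC [15]
  [2] addr=0x39 blk=7 s=1: L1-HIT | VC [15]
  [3] addr=0x3f blk=7 s=1: L1-HIT | VC [15]
  [4] addr=0x3e blk=7 s=1: L1-HIT | VC [15]
  [5] addr=0x7c blk=15 s=1: VC-HIT | VC [7]
  [6] addr=0x3b blk=7 s=1: VC-HIT | VC [15]
  [7] addr=0x3a blk=7 s=1: L1-HIT | VC [15]
  [8] addr=0x3a blk=7 s=1: L1-HIT | VC [15]
  [9] addr=0x3c blk=7 s=1: L1-HIT | VC [15]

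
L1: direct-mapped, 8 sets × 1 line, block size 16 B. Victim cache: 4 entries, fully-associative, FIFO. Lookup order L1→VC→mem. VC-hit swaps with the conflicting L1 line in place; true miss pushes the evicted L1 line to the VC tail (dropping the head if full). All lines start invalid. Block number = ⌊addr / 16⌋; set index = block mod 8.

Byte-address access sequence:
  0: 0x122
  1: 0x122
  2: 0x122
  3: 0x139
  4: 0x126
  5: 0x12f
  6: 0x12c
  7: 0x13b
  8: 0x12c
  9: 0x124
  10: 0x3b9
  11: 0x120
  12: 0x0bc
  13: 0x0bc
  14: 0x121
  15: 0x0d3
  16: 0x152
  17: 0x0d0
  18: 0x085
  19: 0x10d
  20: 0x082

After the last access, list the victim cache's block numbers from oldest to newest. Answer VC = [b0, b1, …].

VC = [19, 59, 21, 16]

#0 0x122→b18/s2 MISS; vc=[]
#1 0x122→b18/s2 L1-HIT; vc=[]
#2 0x122→b18/s2 L1-HIT; vc=[]
#3 0x139→b19/s3 MISS; vc=[]
#4 0x126→b18/s2 L1-HIT; vc=[]
#5 0x12f→b18/s2 L1-HIT; vc=[]
#6 0x12c→b18/s2 L1-HIT; vc=[]
#7 0x13b→b19/s3 L1-HIT; vc=[]
#8 0x12c→b18/s2 L1-HIT; vc=[]
#9 0x124→b18/s2 L1-HIT; vc=[]
#10 0x3b9→b59/s3 MISS; vc=[19]
#11 0x120→b18/s2 L1-HIT; vc=[19]
#12 0xbc→b11/s3 MISS; vc=[19,59]
#13 0xbc→b11/s3 L1-HIT; vc=[19,59]
#14 0x121→b18/s2 L1-HIT; vc=[19,59]
#15 0xd3→b13/s5 MISS; vc=[19,59]
#16 0x152→b21/s5 MISS; vc=[19,59,13]
#17 0xd0→b13/s5 VC-HIT; vc=[19,59,21]
#18 0x85→b8/s0 MISS; vc=[19,59,21]
#19 0x10d→b16/s0 MISS; vc=[19,59,21,8]
#20 0x82→b8/s0 VC-HIT; vc=[19,59,21,16]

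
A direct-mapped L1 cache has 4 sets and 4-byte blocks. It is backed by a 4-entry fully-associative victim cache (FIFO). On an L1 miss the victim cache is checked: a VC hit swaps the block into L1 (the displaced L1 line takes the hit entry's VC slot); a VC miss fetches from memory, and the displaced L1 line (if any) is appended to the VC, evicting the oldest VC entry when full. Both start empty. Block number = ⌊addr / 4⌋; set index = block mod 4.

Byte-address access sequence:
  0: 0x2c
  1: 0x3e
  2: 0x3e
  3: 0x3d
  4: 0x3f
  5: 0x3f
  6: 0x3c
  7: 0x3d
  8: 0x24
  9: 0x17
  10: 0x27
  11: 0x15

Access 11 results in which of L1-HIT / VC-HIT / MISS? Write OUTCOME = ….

0: 0x2c (blk 11, set 3) → MISS  vc=[]
1: 0x3e (blk 15, set 3) → MISS  vc=[11]
2: 0x3e (blk 15, set 3) → L1-HIT  vc=[11]
3: 0x3d (blk 15, set 3) → L1-HIT  vc=[11]
4: 0x3f (blk 15, set 3) → L1-HIT  vc=[11]
5: 0x3f (blk 15, set 3) → L1-HIT  vc=[11]
6: 0x3c (blk 15, set 3) → L1-HIT  vc=[11]
7: 0x3d (blk 15, set 3) → L1-HIT  vc=[11]
8: 0x24 (blk 9, set 1) → MISS  vc=[11]
9: 0x17 (blk 5, set 1) → MISS  vc=[11, 9]
10: 0x27 (blk 9, set 1) → VC-HIT  vc=[11, 5]
11: 0x15 (blk 5, set 1) → VC-HIT  vc=[11, 9]

OUTCOME = VC-HIT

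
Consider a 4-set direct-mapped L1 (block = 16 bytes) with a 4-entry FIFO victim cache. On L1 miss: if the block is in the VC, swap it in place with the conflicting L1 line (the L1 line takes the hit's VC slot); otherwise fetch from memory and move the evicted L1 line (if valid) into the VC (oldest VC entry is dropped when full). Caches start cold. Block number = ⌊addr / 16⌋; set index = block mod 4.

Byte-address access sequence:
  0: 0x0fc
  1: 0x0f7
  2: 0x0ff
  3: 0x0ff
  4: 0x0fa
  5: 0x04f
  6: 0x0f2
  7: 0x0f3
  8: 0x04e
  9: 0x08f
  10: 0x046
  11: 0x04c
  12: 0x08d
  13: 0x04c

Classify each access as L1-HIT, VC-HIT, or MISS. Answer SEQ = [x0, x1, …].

SEQ = [MISS, L1-HIT, L1-HIT, L1-HIT, L1-HIT, MISS, L1-HIT, L1-HIT, L1-HIT, MISS, VC-HIT, L1-HIT, VC-HIT, VC-HIT]

0: 0xfc (blk 15, set 3) → MISS  vc=[]
1: 0xf7 (blk 15, set 3) → L1-HIT  vc=[]
2: 0xff (blk 15, set 3) → L1-HIT  vc=[]
3: 0xff (blk 15, set 3) → L1-HIT  vc=[]
4: 0xfa (blk 15, set 3) → L1-HIT  vc=[]
5: 0x4f (blk 4, set 0) → MISS  vc=[]
6: 0xf2 (blk 15, set 3) → L1-HIT  vc=[]
7: 0xf3 (blk 15, set 3) → L1-HIT  vc=[]
8: 0x4e (blk 4, set 0) → L1-HIT  vc=[]
9: 0x8f (blk 8, set 0) → MISS  vc=[4]
10: 0x46 (blk 4, set 0) → VC-HIT  vc=[8]
11: 0x4c (blk 4, set 0) → L1-HIT  vc=[8]
12: 0x8d (blk 8, set 0) → VC-HIT  vc=[4]
13: 0x4c (blk 4, set 0) → VC-HIT  vc=[8]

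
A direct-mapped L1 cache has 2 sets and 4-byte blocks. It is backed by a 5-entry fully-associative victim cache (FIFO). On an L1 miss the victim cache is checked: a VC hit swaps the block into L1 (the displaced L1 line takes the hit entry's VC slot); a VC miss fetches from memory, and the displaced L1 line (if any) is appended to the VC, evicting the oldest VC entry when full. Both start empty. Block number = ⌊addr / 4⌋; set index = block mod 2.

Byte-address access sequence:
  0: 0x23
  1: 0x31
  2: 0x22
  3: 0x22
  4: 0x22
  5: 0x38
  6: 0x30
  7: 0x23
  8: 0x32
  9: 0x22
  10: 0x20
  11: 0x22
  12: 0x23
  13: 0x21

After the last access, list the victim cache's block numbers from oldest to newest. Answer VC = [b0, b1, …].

  [0] addr=0x23 blk=8 s=0: MISS | VC []
  [1] addr=0x31 blk=12 s=0: MISS | VC [8]
  [2] addr=0x22 blk=8 s=0: VC-HIT | VC [12]
  [3] addr=0x22 blk=8 s=0: L1-HIT | VC [12]
  [4] addr=0x22 blk=8 s=0: L1-HIT | VC [12]
  [5] addr=0x38 blk=14 s=0: MISS | VC [12, 8]
  [6] addr=0x30 blk=12 s=0: VC-HIT | VC [14, 8]
  [7] addr=0x23 blk=8 s=0: VC-HIT | VC [14, 12]
  [8] addr=0x32 blk=12 s=0: VC-HIT | VC [14, 8]
  [9] addr=0x22 blk=8 s=0: VC-HIT | VC [14, 12]
  [10] addr=0x20 blk=8 s=0: L1-HIT | VC [14, 12]
  [11] addr=0x22 blk=8 s=0: L1-HIT | VC [14, 12]
  [12] addr=0x23 blk=8 s=0: L1-HIT | VC [14, 12]
  [13] addr=0x21 blk=8 s=0: L1-HIT | VC [14, 12]

VC = [14, 12]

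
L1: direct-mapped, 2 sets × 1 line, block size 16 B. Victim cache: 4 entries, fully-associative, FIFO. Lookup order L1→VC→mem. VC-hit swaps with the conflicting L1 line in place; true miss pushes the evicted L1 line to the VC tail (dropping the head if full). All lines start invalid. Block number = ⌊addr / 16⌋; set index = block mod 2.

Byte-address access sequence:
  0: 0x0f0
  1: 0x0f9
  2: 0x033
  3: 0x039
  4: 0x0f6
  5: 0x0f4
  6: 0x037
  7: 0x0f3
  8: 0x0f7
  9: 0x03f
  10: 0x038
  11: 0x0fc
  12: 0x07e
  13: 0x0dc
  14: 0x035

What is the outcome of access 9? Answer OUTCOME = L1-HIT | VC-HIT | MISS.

OUTCOME = VC-HIT

0: 0xf0 (blk 15, set 1) → MISS  vc=[]
1: 0xf9 (blk 15, set 1) → L1-HIT  vc=[]
2: 0x33 (blk 3, set 1) → MISS  vc=[15]
3: 0x39 (blk 3, set 1) → L1-HIT  vc=[15]
4: 0xf6 (blk 15, set 1) → VC-HIT  vc=[3]
5: 0xf4 (blk 15, set 1) → L1-HIT  vc=[3]
6: 0x37 (blk 3, set 1) → VC-HIT  vc=[15]
7: 0xf3 (blk 15, set 1) → VC-HIT  vc=[3]
8: 0xf7 (blk 15, set 1) → L1-HIT  vc=[3]
9: 0x3f (blk 3, set 1) → VC-HIT  vc=[15]
10: 0x38 (blk 3, set 1) → L1-HIT  vc=[15]
11: 0xfc (blk 15, set 1) → VC-HIT  vc=[3]
12: 0x7e (blk 7, set 1) → MISS  vc=[3, 15]
13: 0xdc (blk 13, set 1) → MISS  vc=[3, 15, 7]
14: 0x35 (blk 3, set 1) → VC-HIT  vc=[13, 15, 7]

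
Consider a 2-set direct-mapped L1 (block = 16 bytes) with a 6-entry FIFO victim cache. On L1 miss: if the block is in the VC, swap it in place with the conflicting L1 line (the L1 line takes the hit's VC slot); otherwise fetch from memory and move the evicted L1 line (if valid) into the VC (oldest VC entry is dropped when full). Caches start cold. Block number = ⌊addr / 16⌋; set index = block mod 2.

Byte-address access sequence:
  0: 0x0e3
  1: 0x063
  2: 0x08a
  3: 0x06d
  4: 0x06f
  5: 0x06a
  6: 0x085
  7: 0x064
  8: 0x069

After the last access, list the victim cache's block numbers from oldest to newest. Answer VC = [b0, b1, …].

VC = [14, 8]

0: 0xe3 (blk 14, set 0) → MISS  vc=[]
1: 0x63 (blk 6, set 0) → MISS  vc=[14]
2: 0x8a (blk 8, set 0) → MISS  vc=[14, 6]
3: 0x6d (blk 6, set 0) → VC-HIT  vc=[14, 8]
4: 0x6f (blk 6, set 0) → L1-HIT  vc=[14, 8]
5: 0x6a (blk 6, set 0) → L1-HIT  vc=[14, 8]
6: 0x85 (blk 8, set 0) → VC-HIT  vc=[14, 6]
7: 0x64 (blk 6, set 0) → VC-HIT  vc=[14, 8]
8: 0x69 (blk 6, set 0) → L1-HIT  vc=[14, 8]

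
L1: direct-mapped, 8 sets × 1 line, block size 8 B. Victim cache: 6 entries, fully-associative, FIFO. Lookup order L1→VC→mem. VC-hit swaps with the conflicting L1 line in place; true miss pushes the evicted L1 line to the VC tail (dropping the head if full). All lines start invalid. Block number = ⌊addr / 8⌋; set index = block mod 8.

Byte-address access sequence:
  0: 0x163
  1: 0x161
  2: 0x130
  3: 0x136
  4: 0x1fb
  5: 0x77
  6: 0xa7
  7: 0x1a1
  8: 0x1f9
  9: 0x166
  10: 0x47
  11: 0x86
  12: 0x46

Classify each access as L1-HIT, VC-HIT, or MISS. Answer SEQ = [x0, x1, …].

SEQ = [MISS, L1-HIT, MISS, L1-HIT, MISS, MISS, MISS, MISS, L1-HIT, VC-HIT, MISS, MISS, VC-HIT]

  [0] addr=0x163 blk=44 s=4: MISS | VC []
  [1] addr=0x161 blk=44 s=4: L1-HIT | VC []
  [2] addr=0x130 blk=38 s=6: MISS | VC []
  [3] addr=0x136 blk=38 s=6: L1-HIT | VC []
  [4] addr=0x1fb blk=63 s=7: MISS | VC []
  [5] addr=0x77 blk=14 s=6: MISS | VC [38]
  [6] addr=0xa7 blk=20 s=4: MISS | VC [38, 44]
  [7] addr=0x1a1 blk=52 s=4: MISS | VC [38, 44, 20]
  [8] addr=0x1f9 blk=63 s=7: L1-HIT | VC [38, 44, 20]
  [9] addr=0x166 blk=44 s=4: VC-HIT | VC [38, 52, 20]
  [10] addr=0x47 blk=8 s=0: MISS | VC [38, 52, 20]
  [11] addr=0x86 blk=16 s=0: MISS | VC [38, 52, 20, 8]
  [12] addr=0x46 blk=8 s=0: VC-HIT | VC [38, 52, 20, 16]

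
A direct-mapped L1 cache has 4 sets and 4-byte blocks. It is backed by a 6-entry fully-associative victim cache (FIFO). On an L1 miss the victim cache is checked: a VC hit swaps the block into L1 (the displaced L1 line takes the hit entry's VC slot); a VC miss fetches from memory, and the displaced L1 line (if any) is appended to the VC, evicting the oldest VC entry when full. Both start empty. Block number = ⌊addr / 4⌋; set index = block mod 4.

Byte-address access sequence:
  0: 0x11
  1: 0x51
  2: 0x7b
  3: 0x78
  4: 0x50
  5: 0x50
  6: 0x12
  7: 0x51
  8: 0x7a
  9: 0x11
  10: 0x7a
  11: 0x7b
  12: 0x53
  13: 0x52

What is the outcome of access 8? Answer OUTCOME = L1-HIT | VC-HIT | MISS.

  [0] addr=0x11 blk=4 s=0: MISS | VC []
  [1] addr=0x51 blk=20 s=0: MISS | VC [4]
  [2] addr=0x7b blk=30 s=2: MISS | VC [4]
  [3] addr=0x78 blk=30 s=2: L1-HIT | VC [4]
  [4] addr=0x50 blk=20 s=0: L1-HIT | VC [4]
  [5] addr=0x50 blk=20 s=0: L1-HIT | VC [4]
  [6] addr=0x12 blk=4 s=0: VC-HIT | VC [20]
  [7] addr=0x51 blk=20 s=0: VC-HIT | VC [4]
  [8] addr=0x7a blk=30 s=2: L1-HIT | VC [4]
  [9] addr=0x11 blk=4 s=0: VC-HIT | VC [20]
  [10] addr=0x7a blk=30 s=2: L1-HIT | VC [20]
  [11] addr=0x7b blk=30 s=2: L1-HIT | VC [20]
  [12] addr=0x53 blk=20 s=0: VC-HIT | VC [4]
  [13] addr=0x52 blk=20 s=0: L1-HIT | VC [4]

OUTCOME = L1-HIT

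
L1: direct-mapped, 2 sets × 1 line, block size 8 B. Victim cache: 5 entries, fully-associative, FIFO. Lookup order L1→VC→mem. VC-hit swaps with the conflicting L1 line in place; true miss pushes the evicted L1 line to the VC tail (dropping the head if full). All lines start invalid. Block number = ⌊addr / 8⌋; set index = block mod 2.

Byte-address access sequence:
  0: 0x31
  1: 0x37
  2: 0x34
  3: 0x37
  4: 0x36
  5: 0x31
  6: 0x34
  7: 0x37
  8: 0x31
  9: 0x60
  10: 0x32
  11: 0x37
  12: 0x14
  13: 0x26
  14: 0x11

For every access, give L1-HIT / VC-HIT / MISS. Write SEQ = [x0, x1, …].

SEQ = [MISS, L1-HIT, L1-HIT, L1-HIT, L1-HIT, L1-HIT, L1-HIT, L1-HIT, L1-HIT, MISS, VC-HIT, L1-HIT, MISS, MISS, VC-HIT]

  [0] addr=0x31 blk=6 s=0: MISS | VC []
  [1] addr=0x37 blk=6 s=0: L1-HIT | VC []
  [2] addr=0x34 blk=6 s=0: L1-HIT | VC []
  [3] addr=0x37 blk=6 s=0: L1-HIT | VC []
  [4] addr=0x36 blk=6 s=0: L1-HIT | VC []
  [5] addr=0x31 blk=6 s=0: L1-HIT | VC []
  [6] addr=0x34 blk=6 s=0: L1-HIT | VC []
  [7] addr=0x37 blk=6 s=0: L1-HIT | VC []
  [8] addr=0x31 blk=6 s=0: L1-HIT | VC []
  [9] addr=0x60 blk=12 s=0: MISS | VC [6]
  [10] addr=0x32 blk=6 s=0: VC-HIT | VC [12]
  [11] addr=0x37 blk=6 s=0: L1-HIT | VC [12]
  [12] addr=0x14 blk=2 s=0: MISS | VC [12, 6]
  [13] addr=0x26 blk=4 s=0: MISS | VC [12, 6, 2]
  [14] addr=0x11 blk=2 s=0: VC-HIT | VC [12, 6, 4]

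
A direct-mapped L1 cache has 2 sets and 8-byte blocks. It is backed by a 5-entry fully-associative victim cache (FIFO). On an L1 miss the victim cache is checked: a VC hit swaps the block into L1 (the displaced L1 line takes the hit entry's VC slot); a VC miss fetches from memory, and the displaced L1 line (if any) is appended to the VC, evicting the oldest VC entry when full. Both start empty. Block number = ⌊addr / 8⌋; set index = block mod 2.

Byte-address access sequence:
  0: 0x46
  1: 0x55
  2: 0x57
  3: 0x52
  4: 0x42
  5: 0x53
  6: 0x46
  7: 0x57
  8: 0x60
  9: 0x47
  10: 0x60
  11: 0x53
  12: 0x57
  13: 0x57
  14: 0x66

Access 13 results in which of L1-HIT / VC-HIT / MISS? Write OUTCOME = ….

OUTCOME = L1-HIT

#0 0x46→b8/s0 MISS; vc=[]
#1 0x55→b10/s0 MISS; vc=[8]
#2 0x57→b10/s0 L1-HIT; vc=[8]
#3 0x52→b10/s0 L1-HIT; vc=[8]
#4 0x42→b8/s0 VC-HIT; vc=[10]
#5 0x53→b10/s0 VC-HIT; vc=[8]
#6 0x46→b8/s0 VC-HIT; vc=[10]
#7 0x57→b10/s0 VC-HIT; vc=[8]
#8 0x60→b12/s0 MISS; vc=[8,10]
#9 0x47→b8/s0 VC-HIT; vc=[12,10]
#10 0x60→b12/s0 VC-HIT; vc=[8,10]
#11 0x53→b10/s0 VC-HIT; vc=[8,12]
#12 0x57→b10/s0 L1-HIT; vc=[8,12]
#13 0x57→b10/s0 L1-HIT; vc=[8,12]
#14 0x66→b12/s0 VC-HIT; vc=[8,10]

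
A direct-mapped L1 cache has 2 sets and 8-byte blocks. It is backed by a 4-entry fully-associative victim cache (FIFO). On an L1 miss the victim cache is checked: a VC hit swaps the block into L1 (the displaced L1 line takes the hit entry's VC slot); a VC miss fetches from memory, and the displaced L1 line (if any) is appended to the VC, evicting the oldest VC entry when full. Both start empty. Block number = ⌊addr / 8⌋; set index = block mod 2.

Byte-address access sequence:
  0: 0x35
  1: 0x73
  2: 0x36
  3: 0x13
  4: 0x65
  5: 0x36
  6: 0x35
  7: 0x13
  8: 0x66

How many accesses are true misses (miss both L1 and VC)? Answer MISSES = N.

  [0] addr=0x35 blk=6 s=0: MISS | VC []
  [1] addr=0x73 blk=14 s=0: MISS | VC [6]
  [2] addr=0x36 blk=6 s=0: VC-HIT | VC [14]
  [3] addr=0x13 blk=2 s=0: MISS | VC [14, 6]
  [4] addr=0x65 blk=12 s=0: MISS | VC [14, 6, 2]
  [5] addr=0x36 blk=6 s=0: VC-HIT | VC [14, 12, 2]
  [6] addr=0x35 blk=6 s=0: L1-HIT | VC [14, 12, 2]
  [7] addr=0x13 blk=2 s=0: VC-HIT | VC [14, 12, 6]
  [8] addr=0x66 blk=12 s=0: VC-HIT | VC [14, 2, 6]

MISSES = 4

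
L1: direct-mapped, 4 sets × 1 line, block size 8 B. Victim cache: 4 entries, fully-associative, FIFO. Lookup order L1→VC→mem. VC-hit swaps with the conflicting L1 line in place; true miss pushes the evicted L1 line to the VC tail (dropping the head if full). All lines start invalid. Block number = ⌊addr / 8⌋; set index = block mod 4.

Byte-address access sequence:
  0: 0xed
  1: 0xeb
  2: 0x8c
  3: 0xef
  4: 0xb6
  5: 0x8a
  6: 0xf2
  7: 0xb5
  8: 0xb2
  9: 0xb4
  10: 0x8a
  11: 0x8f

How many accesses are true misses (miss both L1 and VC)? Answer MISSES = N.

#0 0xed→b29/s1 MISS; vc=[]
#1 0xeb→b29/s1 L1-HIT; vc=[]
#2 0x8c→b17/s1 MISS; vc=[29]
#3 0xef→b29/s1 VC-HIT; vc=[17]
#4 0xb6→b22/s2 MISS; vc=[17]
#5 0x8a→b17/s1 VC-HIT; vc=[29]
#6 0xf2→b30/s2 MISS; vc=[29,22]
#7 0xb5→b22/s2 VC-HIT; vc=[29,30]
#8 0xb2→b22/s2 L1-HIT; vc=[29,30]
#9 0xb4→b22/s2 L1-HIT; vc=[29,30]
#10 0x8a→b17/s1 L1-HIT; vc=[29,30]
#11 0x8f→b17/s1 L1-HIT; vc=[29,30]

MISSES = 4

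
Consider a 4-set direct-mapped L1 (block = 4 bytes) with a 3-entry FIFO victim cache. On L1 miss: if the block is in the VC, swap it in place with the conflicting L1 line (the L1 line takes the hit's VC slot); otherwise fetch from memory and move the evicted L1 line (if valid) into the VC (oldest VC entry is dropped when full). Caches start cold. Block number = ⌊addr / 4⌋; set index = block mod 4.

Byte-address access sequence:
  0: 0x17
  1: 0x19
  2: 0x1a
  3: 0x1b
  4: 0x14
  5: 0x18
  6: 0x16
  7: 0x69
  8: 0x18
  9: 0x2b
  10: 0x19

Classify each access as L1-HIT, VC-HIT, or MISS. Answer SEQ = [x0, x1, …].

SEQ = [MISS, MISS, L1-HIT, L1-HIT, L1-HIT, L1-HIT, L1-HIT, MISS, VC-HIT, MISS, VC-HIT]

#0 0x17→b5/s1 MISS; vc=[]
#1 0x19→b6/s2 MISS; vc=[]
#2 0x1a→b6/s2 L1-HIT; vc=[]
#3 0x1b→b6/s2 L1-HIT; vc=[]
#4 0x14→b5/s1 L1-HIT; vc=[]
#5 0x18→b6/s2 L1-HIT; vc=[]
#6 0x16→b5/s1 L1-HIT; vc=[]
#7 0x69→b26/s2 MISS; vc=[6]
#8 0x18→b6/s2 VC-HIT; vc=[26]
#9 0x2b→b10/s2 MISS; vc=[26,6]
#10 0x19→b6/s2 VC-HIT; vc=[26,10]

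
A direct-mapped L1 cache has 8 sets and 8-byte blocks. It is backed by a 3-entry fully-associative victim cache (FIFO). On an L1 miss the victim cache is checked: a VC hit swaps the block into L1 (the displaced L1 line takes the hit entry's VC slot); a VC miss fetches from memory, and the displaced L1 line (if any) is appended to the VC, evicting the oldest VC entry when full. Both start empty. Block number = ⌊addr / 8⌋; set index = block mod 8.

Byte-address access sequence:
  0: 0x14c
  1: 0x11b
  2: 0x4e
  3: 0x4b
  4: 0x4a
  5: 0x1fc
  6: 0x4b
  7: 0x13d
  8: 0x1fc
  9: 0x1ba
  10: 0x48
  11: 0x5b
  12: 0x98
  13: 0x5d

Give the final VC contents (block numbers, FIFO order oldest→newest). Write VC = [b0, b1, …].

0: 0x14c (blk 41, set 1) → MISS  vc=[]
1: 0x11b (blk 35, set 3) → MISS  vc=[]
2: 0x4e (blk 9, set 1) → MISS  vc=[41]
3: 0x4b (blk 9, set 1) → L1-HIT  vc=[41]
4: 0x4a (blk 9, set 1) → L1-HIT  vc=[41]
5: 0x1fc (blk 63, set 7) → MISS  vc=[41]
6: 0x4b (blk 9, set 1) → L1-HIT  vc=[41]
7: 0x13d (blk 39, set 7) → MISS  vc=[41, 63]
8: 0x1fc (blk 63, set 7) → VC-HIT  vc=[41, 39]
9: 0x1ba (blk 55, set 7) → MISS  vc=[41, 39, 63]
10: 0x48 (blk 9, set 1) → L1-HIT  vc=[41, 39, 63]
11: 0x5b (blk 11, set 3) → MISS  vc=[39, 63, 35]
12: 0x98 (blk 19, set 3) → MISS  vc=[63, 35, 11]
13: 0x5d (blk 11, set 3) → VC-HIT  vc=[63, 35, 19]

VC = [63, 35, 19]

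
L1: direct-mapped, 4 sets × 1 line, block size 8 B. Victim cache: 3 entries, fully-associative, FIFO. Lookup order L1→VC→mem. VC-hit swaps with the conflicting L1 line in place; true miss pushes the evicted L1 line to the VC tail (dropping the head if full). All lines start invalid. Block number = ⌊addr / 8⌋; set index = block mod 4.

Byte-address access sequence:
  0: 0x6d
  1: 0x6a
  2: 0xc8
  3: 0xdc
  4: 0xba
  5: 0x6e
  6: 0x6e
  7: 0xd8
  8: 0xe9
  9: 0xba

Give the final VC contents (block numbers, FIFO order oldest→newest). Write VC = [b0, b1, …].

VC = [25, 27, 13]

  [0] addr=0x6d blk=13 s=1: MISS | VC []
  [1] addr=0x6a blk=13 s=1: L1-HIT | VC []
  [2] addr=0xc8 blk=25 s=1: MISS | VC [13]
  [3] addr=0xdc blk=27 s=3: MISS | VC [13]
  [4] addr=0xba blk=23 s=3: MISS | VC [13, 27]
  [5] addr=0x6e blk=13 s=1: VC-HIT | VC [25, 27]
  [6] addr=0x6e blk=13 s=1: L1-HIT | VC [25, 27]
  [7] addr=0xd8 blk=27 s=3: VC-HIT | VC [25, 23]
  [8] addr=0xe9 blk=29 s=1: MISS | VC [25, 23, 13]
  [9] addr=0xba blk=23 s=3: VC-HIT | VC [25, 27, 13]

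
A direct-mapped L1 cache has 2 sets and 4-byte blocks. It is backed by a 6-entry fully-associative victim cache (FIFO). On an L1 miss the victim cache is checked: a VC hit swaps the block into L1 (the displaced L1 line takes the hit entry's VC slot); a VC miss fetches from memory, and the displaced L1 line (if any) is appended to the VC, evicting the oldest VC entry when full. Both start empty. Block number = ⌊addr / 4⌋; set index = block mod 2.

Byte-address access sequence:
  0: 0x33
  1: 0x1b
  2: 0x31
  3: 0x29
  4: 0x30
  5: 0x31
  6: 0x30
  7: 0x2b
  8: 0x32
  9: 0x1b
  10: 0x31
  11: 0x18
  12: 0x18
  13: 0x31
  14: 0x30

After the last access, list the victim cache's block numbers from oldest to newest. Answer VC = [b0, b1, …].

VC = [6, 10]

  [0] addr=0x33 blk=12 s=0: MISS | VC []
  [1] addr=0x1b blk=6 s=0: MISS | VC [12]
  [2] addr=0x31 blk=12 s=0: VC-HIT | VC [6]
  [3] addr=0x29 blk=10 s=0: MISS | VC [6, 12]
  [4] addr=0x30 blk=12 s=0: VC-HIT | VC [6, 10]
  [5] addr=0x31 blk=12 s=0: L1-HIT | VC [6, 10]
  [6] addr=0x30 blk=12 s=0: L1-HIT | VC [6, 10]
  [7] addr=0x2b blk=10 s=0: VC-HIT | VC [6, 12]
  [8] addr=0x32 blk=12 s=0: VC-HIT | VC [6, 10]
  [9] addr=0x1b blk=6 s=0: VC-HIT | VC [12, 10]
  [10] addr=0x31 blk=12 s=0: VC-HIT | VC [6, 10]
  [11] addr=0x18 blk=6 s=0: VC-HIT | VC [12, 10]
  [12] addr=0x18 blk=6 s=0: L1-HIT | VC [12, 10]
  [13] addr=0x31 blk=12 s=0: VC-HIT | VC [6, 10]
  [14] addr=0x30 blk=12 s=0: L1-HIT | VC [6, 10]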